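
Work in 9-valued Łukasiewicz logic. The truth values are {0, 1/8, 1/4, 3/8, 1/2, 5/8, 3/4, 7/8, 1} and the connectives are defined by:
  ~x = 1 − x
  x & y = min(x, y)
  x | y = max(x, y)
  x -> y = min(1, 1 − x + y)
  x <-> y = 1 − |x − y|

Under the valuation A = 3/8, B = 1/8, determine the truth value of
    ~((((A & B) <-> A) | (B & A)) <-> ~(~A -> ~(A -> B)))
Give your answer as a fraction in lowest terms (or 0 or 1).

3/8

A & B = 3/8 & 1/8 = 1/8
(A & B) <-> A = 1/8 <-> 3/8 = 3/4
B & A = 1/8 & 3/8 = 1/8
((A & B) <-> A) | (B & A) = 3/4 | 1/8 = 3/4
~A = ~3/8 = 5/8
A -> B = 3/8 -> 1/8 = 3/4
~(A -> B) = ~3/4 = 1/4
~A -> ~(A -> B) = 5/8 -> 1/4 = 5/8
~(~A -> ~(A -> B)) = ~5/8 = 3/8
(((A & B) <-> A) | (B & A)) <-> ~(~A -> ~(A -> B)) = 3/4 <-> 3/8 = 5/8
~((((A & B) <-> A) | (B & A)) <-> ~(~A -> ~(A -> B))) = ~5/8 = 3/8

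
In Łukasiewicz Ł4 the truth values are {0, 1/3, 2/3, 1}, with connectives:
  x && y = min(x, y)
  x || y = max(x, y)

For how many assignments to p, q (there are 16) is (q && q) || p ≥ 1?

7

p = 0, q = 0 ↦ 0  <
p = 0, q = 1/3 ↦ 1/3  <
p = 0, q = 2/3 ↦ 2/3  <
p = 0, q = 1 ↦ 1  ≥
p = 1/3, q = 0 ↦ 1/3  <
p = 1/3, q = 1/3 ↦ 1/3  <
p = 1/3, q = 2/3 ↦ 2/3  <
p = 1/3, q = 1 ↦ 1  ≥
p = 2/3, q = 0 ↦ 2/3  <
p = 2/3, q = 1/3 ↦ 2/3  <
p = 2/3, q = 2/3 ↦ 2/3  <
p = 2/3, q = 1 ↦ 1  ≥
p = 1, q = 0 ↦ 1  ≥
p = 1, q = 1/3 ↦ 1  ≥
p = 1, q = 2/3 ↦ 1  ≥
p = 1, q = 1 ↦ 1  ≥
So 7 of the 16 assignments meet the threshold.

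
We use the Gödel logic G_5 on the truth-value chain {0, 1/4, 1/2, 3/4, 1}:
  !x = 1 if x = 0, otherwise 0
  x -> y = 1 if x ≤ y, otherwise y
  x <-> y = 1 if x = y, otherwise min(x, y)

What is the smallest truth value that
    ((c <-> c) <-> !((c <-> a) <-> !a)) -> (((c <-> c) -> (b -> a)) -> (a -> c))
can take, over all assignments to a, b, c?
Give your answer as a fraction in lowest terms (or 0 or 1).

1/4

Take a = 1/2, b = 0, c = 1/4:
c <-> c = 1/4 <-> 1/4 = 1
c <-> a = 1/4 <-> 1/2 = 1/4
!a = !1/2 = 0
(c <-> a) <-> !a = 1/4 <-> 0 = 0
!((c <-> a) <-> !a) = !0 = 1
(c <-> c) <-> !((c <-> a) <-> !a) = 1 <-> 1 = 1
c <-> c = 1/4 <-> 1/4 = 1
b -> a = 0 -> 1/2 = 1
(c <-> c) -> (b -> a) = 1 -> 1 = 1
a -> c = 1/2 -> 1/4 = 1/4
((c <-> c) -> (b -> a)) -> (a -> c) = 1 -> 1/4 = 1/4
((c <-> c) <-> !((c <-> a) <-> !a)) -> (((c <-> c) -> (b -> a)) -> (a -> c)) = 1 -> 1/4 = 1/4
No assignment yields a value below 1/4, so this is the minimum.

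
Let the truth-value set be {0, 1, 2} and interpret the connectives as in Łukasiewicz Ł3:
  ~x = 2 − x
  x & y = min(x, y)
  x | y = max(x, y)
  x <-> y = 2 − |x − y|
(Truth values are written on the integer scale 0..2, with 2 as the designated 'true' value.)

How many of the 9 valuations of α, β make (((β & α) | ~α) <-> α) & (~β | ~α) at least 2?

α = 0, β = 0 ↦ 0  <
α = 0, β = 1 ↦ 0  <
α = 0, β = 2 ↦ 0  <
α = 1, β = 0 ↦ 2  ≥
α = 1, β = 1 ↦ 1  <
α = 1, β = 2 ↦ 1  <
α = 2, β = 0 ↦ 0  <
α = 2, β = 1 ↦ 1  <
α = 2, β = 2 ↦ 0  <
So 1 of the 9 assignments meets the threshold.

1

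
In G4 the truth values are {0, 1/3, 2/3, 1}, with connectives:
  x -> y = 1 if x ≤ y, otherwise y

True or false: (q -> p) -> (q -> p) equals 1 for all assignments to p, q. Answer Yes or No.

p = 0, q = 0 ↦ 1
p = 0, q = 1/3 ↦ 1
p = 0, q = 2/3 ↦ 1
p = 0, q = 1 ↦ 1
p = 1/3, q = 0 ↦ 1
p = 1/3, q = 1/3 ↦ 1
p = 1/3, q = 2/3 ↦ 1
p = 1/3, q = 1 ↦ 1
p = 2/3, q = 0 ↦ 1
p = 2/3, q = 1/3 ↦ 1
p = 2/3, q = 2/3 ↦ 1
p = 2/3, q = 1 ↦ 1
p = 1, q = 0 ↦ 1
p = 1, q = 1/3 ↦ 1
p = 1, q = 2/3 ↦ 1
p = 1, q = 1 ↦ 1
Every assignment gives a value ≥ 1.

Yes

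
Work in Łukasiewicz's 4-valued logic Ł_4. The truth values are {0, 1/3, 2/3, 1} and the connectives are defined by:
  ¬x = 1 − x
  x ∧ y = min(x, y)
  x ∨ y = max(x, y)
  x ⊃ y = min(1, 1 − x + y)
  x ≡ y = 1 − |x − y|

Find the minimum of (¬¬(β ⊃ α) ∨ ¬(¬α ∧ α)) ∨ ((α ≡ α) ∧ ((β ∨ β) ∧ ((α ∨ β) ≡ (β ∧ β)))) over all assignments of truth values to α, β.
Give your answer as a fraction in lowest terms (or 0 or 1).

Take α = 1/3, β = 2/3:
β ⊃ α = 2/3 ⊃ 1/3 = 2/3
¬(β ⊃ α) = ¬2/3 = 1/3
¬¬(β ⊃ α) = ¬1/3 = 2/3
¬α = ¬1/3 = 2/3
¬α ∧ α = 2/3 ∧ 1/3 = 1/3
¬(¬α ∧ α) = ¬1/3 = 2/3
¬¬(β ⊃ α) ∨ ¬(¬α ∧ α) = 2/3 ∨ 2/3 = 2/3
α ≡ α = 1/3 ≡ 1/3 = 1
β ∨ β = 2/3 ∨ 2/3 = 2/3
α ∨ β = 1/3 ∨ 2/3 = 2/3
β ∧ β = 2/3 ∧ 2/3 = 2/3
(α ∨ β) ≡ (β ∧ β) = 2/3 ≡ 2/3 = 1
(β ∨ β) ∧ ((α ∨ β) ≡ (β ∧ β)) = 2/3 ∧ 1 = 2/3
(α ≡ α) ∧ ((β ∨ β) ∧ ((α ∨ β) ≡ (β ∧ β))) = 1 ∧ 2/3 = 2/3
(¬¬(β ⊃ α) ∨ ¬(¬α ∧ α)) ∨ ((α ≡ α) ∧ ((β ∨ β) ∧ ((α ∨ β) ≡ (β ∧ β)))) = 2/3 ∨ 2/3 = 2/3
No assignment yields a value below 2/3, so this is the minimum.

2/3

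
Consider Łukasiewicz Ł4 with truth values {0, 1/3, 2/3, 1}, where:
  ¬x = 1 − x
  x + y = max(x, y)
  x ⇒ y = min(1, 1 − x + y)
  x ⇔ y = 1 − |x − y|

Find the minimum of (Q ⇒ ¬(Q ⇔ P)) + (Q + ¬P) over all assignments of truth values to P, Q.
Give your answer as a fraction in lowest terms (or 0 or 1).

2/3

Take P = 1/3, Q = 1/3:
Q ⇔ P = 1/3 ⇔ 1/3 = 1
¬(Q ⇔ P) = ¬1 = 0
Q ⇒ ¬(Q ⇔ P) = 1/3 ⇒ 0 = 2/3
¬P = ¬1/3 = 2/3
Q + ¬P = 1/3 + 2/3 = 2/3
(Q ⇒ ¬(Q ⇔ P)) + (Q + ¬P) = 2/3 + 2/3 = 2/3
No assignment yields a value below 2/3, so this is the minimum.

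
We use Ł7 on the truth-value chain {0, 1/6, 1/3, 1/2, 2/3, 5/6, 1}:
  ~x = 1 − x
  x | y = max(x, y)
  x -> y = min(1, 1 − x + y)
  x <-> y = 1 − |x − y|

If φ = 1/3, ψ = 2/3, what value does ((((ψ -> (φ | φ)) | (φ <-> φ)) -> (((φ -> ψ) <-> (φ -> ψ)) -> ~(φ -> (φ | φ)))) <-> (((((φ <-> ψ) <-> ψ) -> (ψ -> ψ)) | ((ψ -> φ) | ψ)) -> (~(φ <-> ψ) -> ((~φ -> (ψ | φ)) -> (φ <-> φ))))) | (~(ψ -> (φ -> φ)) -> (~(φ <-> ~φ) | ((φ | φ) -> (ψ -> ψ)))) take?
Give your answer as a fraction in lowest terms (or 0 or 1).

φ | φ = 1/3 | 1/3 = 1/3
ψ -> (φ | φ) = 2/3 -> 1/3 = 2/3
φ <-> φ = 1/3 <-> 1/3 = 1
(ψ -> (φ | φ)) | (φ <-> φ) = 2/3 | 1 = 1
φ -> ψ = 1/3 -> 2/3 = 1
φ -> ψ = 1/3 -> 2/3 = 1
(φ -> ψ) <-> (φ -> ψ) = 1 <-> 1 = 1
φ | φ = 1/3 | 1/3 = 1/3
φ -> (φ | φ) = 1/3 -> 1/3 = 1
~(φ -> (φ | φ)) = ~1 = 0
((φ -> ψ) <-> (φ -> ψ)) -> ~(φ -> (φ | φ)) = 1 -> 0 = 0
((ψ -> (φ | φ)) | (φ <-> φ)) -> (((φ -> ψ) <-> (φ -> ψ)) -> ~(φ -> (φ | φ))) = 1 -> 0 = 0
φ <-> ψ = 1/3 <-> 2/3 = 2/3
(φ <-> ψ) <-> ψ = 2/3 <-> 2/3 = 1
ψ -> ψ = 2/3 -> 2/3 = 1
((φ <-> ψ) <-> ψ) -> (ψ -> ψ) = 1 -> 1 = 1
ψ -> φ = 2/3 -> 1/3 = 2/3
(ψ -> φ) | ψ = 2/3 | 2/3 = 2/3
(((φ <-> ψ) <-> ψ) -> (ψ -> ψ)) | ((ψ -> φ) | ψ) = 1 | 2/3 = 1
φ <-> ψ = 1/3 <-> 2/3 = 2/3
~(φ <-> ψ) = ~2/3 = 1/3
~φ = ~1/3 = 2/3
ψ | φ = 2/3 | 1/3 = 2/3
~φ -> (ψ | φ) = 2/3 -> 2/3 = 1
φ <-> φ = 1/3 <-> 1/3 = 1
(~φ -> (ψ | φ)) -> (φ <-> φ) = 1 -> 1 = 1
~(φ <-> ψ) -> ((~φ -> (ψ | φ)) -> (φ <-> φ)) = 1/3 -> 1 = 1
((((φ <-> ψ) <-> ψ) -> (ψ -> ψ)) | ((ψ -> φ) | ψ)) -> (~(φ <-> ψ) -> ((~φ -> (ψ | φ)) -> (φ <-> φ))) = 1 -> 1 = 1
(((ψ -> (φ | φ)) | (φ <-> φ)) -> (((φ -> ψ) <-> (φ -> ψ)) -> ~(φ -> (φ | φ)))) <-> (((((φ <-> ψ) <-> ψ) -> (ψ -> ψ)) | ((ψ -> φ) | ψ)) -> (~(φ <-> ψ) -> ((~φ -> (ψ | φ)) -> (φ <-> φ)))) = 0 <-> 1 = 0
φ -> φ = 1/3 -> 1/3 = 1
ψ -> (φ -> φ) = 2/3 -> 1 = 1
~(ψ -> (φ -> φ)) = ~1 = 0
~φ = ~1/3 = 2/3
φ <-> ~φ = 1/3 <-> 2/3 = 2/3
~(φ <-> ~φ) = ~2/3 = 1/3
φ | φ = 1/3 | 1/3 = 1/3
ψ -> ψ = 2/3 -> 2/3 = 1
(φ | φ) -> (ψ -> ψ) = 1/3 -> 1 = 1
~(φ <-> ~φ) | ((φ | φ) -> (ψ -> ψ)) = 1/3 | 1 = 1
~(ψ -> (φ -> φ)) -> (~(φ <-> ~φ) | ((φ | φ) -> (ψ -> ψ))) = 0 -> 1 = 1
((((ψ -> (φ | φ)) | (φ <-> φ)) -> (((φ -> ψ) <-> (φ -> ψ)) -> ~(φ -> (φ | φ)))) <-> (((((φ <-> ψ) <-> ψ) -> (ψ -> ψ)) | ((ψ -> φ) | ψ)) -> (~(φ <-> ψ) -> ((~φ -> (ψ | φ)) -> (φ <-> φ))))) | (~(ψ -> (φ -> φ)) -> (~(φ <-> ~φ) | ((φ | φ) -> (ψ -> ψ)))) = 0 | 1 = 1

1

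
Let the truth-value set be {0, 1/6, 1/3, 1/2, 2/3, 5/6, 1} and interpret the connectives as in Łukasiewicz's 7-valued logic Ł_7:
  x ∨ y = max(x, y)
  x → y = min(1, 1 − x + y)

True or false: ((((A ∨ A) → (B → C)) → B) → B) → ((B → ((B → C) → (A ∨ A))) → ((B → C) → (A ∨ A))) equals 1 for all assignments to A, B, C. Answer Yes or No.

No

Counterexample: take A = 0, B = 0, C = 0.
A ∨ A = 0 ∨ 0 = 0
B → C = 0 → 0 = 1
(A ∨ A) → (B → C) = 0 → 1 = 1
((A ∨ A) → (B → C)) → B = 1 → 0 = 0
(((A ∨ A) → (B → C)) → B) → B = 0 → 0 = 1
B → C = 0 → 0 = 1
A ∨ A = 0 ∨ 0 = 0
(B → C) → (A ∨ A) = 1 → 0 = 0
B → ((B → C) → (A ∨ A)) = 0 → 0 = 1
B → C = 0 → 0 = 1
A ∨ A = 0 ∨ 0 = 0
(B → C) → (A ∨ A) = 1 → 0 = 0
(B → ((B → C) → (A ∨ A))) → ((B → C) → (A ∨ A)) = 1 → 0 = 0
((((A ∨ A) → (B → C)) → B) → B) → ((B → ((B → C) → (A ∨ A))) → ((B → C) → (A ∨ A))) = 1 → 0 = 0
This gives 0 ≠ 1.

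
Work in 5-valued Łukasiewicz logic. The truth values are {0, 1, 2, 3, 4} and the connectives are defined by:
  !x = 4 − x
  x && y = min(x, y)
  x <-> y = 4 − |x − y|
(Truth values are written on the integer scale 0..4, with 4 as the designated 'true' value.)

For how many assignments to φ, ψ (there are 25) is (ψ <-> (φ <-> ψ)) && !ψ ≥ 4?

value 4: 1 assignment (counts)
value 3: 3 assignments
value 2: 8 assignments
value 1: 7 assignments
value 0: 6 assignments
So 1 of the 25 assignments meets the threshold.

1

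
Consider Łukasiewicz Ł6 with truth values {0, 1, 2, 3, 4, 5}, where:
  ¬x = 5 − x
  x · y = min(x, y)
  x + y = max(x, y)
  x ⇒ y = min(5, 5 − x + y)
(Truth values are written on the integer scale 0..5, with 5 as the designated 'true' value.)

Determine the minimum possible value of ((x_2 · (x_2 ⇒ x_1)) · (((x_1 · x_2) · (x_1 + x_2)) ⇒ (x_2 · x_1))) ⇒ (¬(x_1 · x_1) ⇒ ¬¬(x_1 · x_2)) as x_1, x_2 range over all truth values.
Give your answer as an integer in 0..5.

Take x_1 = 0, x_2 = 2:
x_2 ⇒ x_1 = 2 ⇒ 0 = 3
x_2 · (x_2 ⇒ x_1) = 2 · 3 = 2
x_1 · x_2 = 0 · 2 = 0
x_1 + x_2 = 0 + 2 = 2
(x_1 · x_2) · (x_1 + x_2) = 0 · 2 = 0
x_2 · x_1 = 2 · 0 = 0
((x_1 · x_2) · (x_1 + x_2)) ⇒ (x_2 · x_1) = 0 ⇒ 0 = 5
(x_2 · (x_2 ⇒ x_1)) · (((x_1 · x_2) · (x_1 + x_2)) ⇒ (x_2 · x_1)) = 2 · 5 = 2
x_1 · x_1 = 0 · 0 = 0
¬(x_1 · x_1) = ¬0 = 5
x_1 · x_2 = 0 · 2 = 0
¬(x_1 · x_2) = ¬0 = 5
¬¬(x_1 · x_2) = ¬5 = 0
¬(x_1 · x_1) ⇒ ¬¬(x_1 · x_2) = 5 ⇒ 0 = 0
((x_2 · (x_2 ⇒ x_1)) · (((x_1 · x_2) · (x_1 + x_2)) ⇒ (x_2 · x_1))) ⇒ (¬(x_1 · x_1) ⇒ ¬¬(x_1 · x_2)) = 2 ⇒ 0 = 3
No assignment yields a value below 3, so this is the minimum.

3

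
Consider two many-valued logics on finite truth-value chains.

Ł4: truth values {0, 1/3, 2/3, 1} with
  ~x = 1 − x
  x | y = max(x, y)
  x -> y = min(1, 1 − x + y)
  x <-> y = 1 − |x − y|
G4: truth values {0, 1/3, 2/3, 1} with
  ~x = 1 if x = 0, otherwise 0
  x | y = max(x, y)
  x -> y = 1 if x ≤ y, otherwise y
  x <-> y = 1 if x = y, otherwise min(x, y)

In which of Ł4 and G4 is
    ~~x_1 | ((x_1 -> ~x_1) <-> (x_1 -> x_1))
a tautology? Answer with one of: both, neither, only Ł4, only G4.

In Ł4: at x_1 = 2/3 the value is 2/3 — not a tautology.
In G4: every assignment gives 1 — tautology.

only G4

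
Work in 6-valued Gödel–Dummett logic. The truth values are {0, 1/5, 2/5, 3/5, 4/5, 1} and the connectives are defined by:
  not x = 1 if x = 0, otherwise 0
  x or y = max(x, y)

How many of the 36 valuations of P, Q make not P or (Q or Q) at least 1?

11

value 1: 11 assignments (counts)
value 4/5: 5 assignments
value 3/5: 5 assignments
value 2/5: 5 assignments
value 1/5: 5 assignments
value 0: 5 assignments
So 11 of the 36 assignments meet the threshold.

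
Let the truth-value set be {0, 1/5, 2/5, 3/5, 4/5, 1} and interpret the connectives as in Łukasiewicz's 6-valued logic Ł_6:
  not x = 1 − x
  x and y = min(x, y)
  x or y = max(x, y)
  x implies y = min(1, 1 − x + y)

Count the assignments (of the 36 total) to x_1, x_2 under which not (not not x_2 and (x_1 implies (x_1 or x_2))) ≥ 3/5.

value 1: 6 assignments (counts)
value 4/5: 6 assignments (counts)
value 3/5: 6 assignments (counts)
value 2/5: 6 assignments
value 1/5: 6 assignments
value 0: 6 assignments
So 18 of the 36 assignments meet the threshold.

18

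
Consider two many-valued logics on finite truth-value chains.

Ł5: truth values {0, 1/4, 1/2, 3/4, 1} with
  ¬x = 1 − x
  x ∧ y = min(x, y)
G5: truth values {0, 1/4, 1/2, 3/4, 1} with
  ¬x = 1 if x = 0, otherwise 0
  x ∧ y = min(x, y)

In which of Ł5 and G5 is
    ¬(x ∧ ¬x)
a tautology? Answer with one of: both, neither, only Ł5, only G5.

In Ł5: at x = 1/4 the value is 3/4 — not a tautology.
In G5: every assignment gives 1 — tautology.

only G5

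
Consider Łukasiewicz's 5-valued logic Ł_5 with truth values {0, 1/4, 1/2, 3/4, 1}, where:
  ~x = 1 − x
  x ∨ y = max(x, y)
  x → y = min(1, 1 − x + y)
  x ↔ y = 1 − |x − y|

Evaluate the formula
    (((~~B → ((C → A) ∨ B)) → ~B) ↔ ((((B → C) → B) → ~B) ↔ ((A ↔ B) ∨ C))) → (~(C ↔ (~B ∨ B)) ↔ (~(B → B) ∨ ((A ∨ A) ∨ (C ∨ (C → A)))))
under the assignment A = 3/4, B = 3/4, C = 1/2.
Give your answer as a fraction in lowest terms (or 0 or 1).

1/4

~B = ~3/4 = 1/4
~~B = ~1/4 = 3/4
C → A = 1/2 → 3/4 = 1
(C → A) ∨ B = 1 ∨ 3/4 = 1
~~B → ((C → A) ∨ B) = 3/4 → 1 = 1
~B = ~3/4 = 1/4
(~~B → ((C → A) ∨ B)) → ~B = 1 → 1/4 = 1/4
B → C = 3/4 → 1/2 = 3/4
(B → C) → B = 3/4 → 3/4 = 1
~B = ~3/4 = 1/4
((B → C) → B) → ~B = 1 → 1/4 = 1/4
A ↔ B = 3/4 ↔ 3/4 = 1
(A ↔ B) ∨ C = 1 ∨ 1/2 = 1
(((B → C) → B) → ~B) ↔ ((A ↔ B) ∨ C) = 1/4 ↔ 1 = 1/4
((~~B → ((C → A) ∨ B)) → ~B) ↔ ((((B → C) → B) → ~B) ↔ ((A ↔ B) ∨ C)) = 1/4 ↔ 1/4 = 1
~B = ~3/4 = 1/4
~B ∨ B = 1/4 ∨ 3/4 = 3/4
C ↔ (~B ∨ B) = 1/2 ↔ 3/4 = 3/4
~(C ↔ (~B ∨ B)) = ~3/4 = 1/4
B → B = 3/4 → 3/4 = 1
~(B → B) = ~1 = 0
A ∨ A = 3/4 ∨ 3/4 = 3/4
C → A = 1/2 → 3/4 = 1
C ∨ (C → A) = 1/2 ∨ 1 = 1
(A ∨ A) ∨ (C ∨ (C → A)) = 3/4 ∨ 1 = 1
~(B → B) ∨ ((A ∨ A) ∨ (C ∨ (C → A))) = 0 ∨ 1 = 1
~(C ↔ (~B ∨ B)) ↔ (~(B → B) ∨ ((A ∨ A) ∨ (C ∨ (C → A)))) = 1/4 ↔ 1 = 1/4
(((~~B → ((C → A) ∨ B)) → ~B) ↔ ((((B → C) → B) → ~B) ↔ ((A ↔ B) ∨ C))) → (~(C ↔ (~B ∨ B)) ↔ (~(B → B) ∨ ((A ∨ A) ∨ (C ∨ (C → A))))) = 1 → 1/4 = 1/4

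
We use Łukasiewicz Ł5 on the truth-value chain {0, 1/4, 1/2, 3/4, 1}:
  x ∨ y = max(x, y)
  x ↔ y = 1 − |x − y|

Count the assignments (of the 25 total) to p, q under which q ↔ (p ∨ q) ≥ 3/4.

value 1: 15 assignments (counts)
value 3/4: 4 assignments (counts)
value 1/2: 3 assignments
value 1/4: 2 assignments
value 0: 1 assignment
So 19 of the 25 assignments meet the threshold.

19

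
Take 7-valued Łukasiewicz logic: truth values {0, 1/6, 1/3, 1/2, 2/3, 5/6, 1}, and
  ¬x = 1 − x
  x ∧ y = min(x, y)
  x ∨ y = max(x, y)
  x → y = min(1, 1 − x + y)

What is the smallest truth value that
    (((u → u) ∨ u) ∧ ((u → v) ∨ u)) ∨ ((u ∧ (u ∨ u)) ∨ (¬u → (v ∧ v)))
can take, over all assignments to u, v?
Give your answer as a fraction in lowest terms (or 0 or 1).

Take u = 1/2, v = 0:
u → u = 1/2 → 1/2 = 1
(u → u) ∨ u = 1 ∨ 1/2 = 1
u → v = 1/2 → 0 = 1/2
(u → v) ∨ u = 1/2 ∨ 1/2 = 1/2
((u → u) ∨ u) ∧ ((u → v) ∨ u) = 1 ∧ 1/2 = 1/2
u ∨ u = 1/2 ∨ 1/2 = 1/2
u ∧ (u ∨ u) = 1/2 ∧ 1/2 = 1/2
¬u = ¬1/2 = 1/2
v ∧ v = 0 ∧ 0 = 0
¬u → (v ∧ v) = 1/2 → 0 = 1/2
(u ∧ (u ∨ u)) ∨ (¬u → (v ∧ v)) = 1/2 ∨ 1/2 = 1/2
(((u → u) ∨ u) ∧ ((u → v) ∨ u)) ∨ ((u ∧ (u ∨ u)) ∨ (¬u → (v ∧ v))) = 1/2 ∨ 1/2 = 1/2
No assignment yields a value below 1/2, so this is the minimum.

1/2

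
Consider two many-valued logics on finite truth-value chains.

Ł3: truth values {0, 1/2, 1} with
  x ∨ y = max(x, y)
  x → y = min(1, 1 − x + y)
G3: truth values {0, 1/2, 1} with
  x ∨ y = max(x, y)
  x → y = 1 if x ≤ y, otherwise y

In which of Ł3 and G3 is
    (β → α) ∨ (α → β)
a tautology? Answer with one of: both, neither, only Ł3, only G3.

both

In Ł3: every assignment gives 1 — tautology.
In G3: every assignment gives 1 — tautology.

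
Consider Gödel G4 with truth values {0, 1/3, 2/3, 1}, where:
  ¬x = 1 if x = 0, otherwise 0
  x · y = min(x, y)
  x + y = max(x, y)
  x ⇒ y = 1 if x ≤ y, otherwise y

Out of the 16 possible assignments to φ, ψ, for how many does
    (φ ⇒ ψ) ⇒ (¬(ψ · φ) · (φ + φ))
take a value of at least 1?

3

φ = 0, ψ = 0 ↦ 0  <
φ = 0, ψ = 1/3 ↦ 0  <
φ = 0, ψ = 2/3 ↦ 0  <
φ = 0, ψ = 1 ↦ 0  <
φ = 1/3, ψ = 0 ↦ 1  ≥
φ = 1/3, ψ = 1/3 ↦ 0  <
φ = 1/3, ψ = 2/3 ↦ 0  <
φ = 1/3, ψ = 1 ↦ 0  <
φ = 2/3, ψ = 0 ↦ 1  ≥
φ = 2/3, ψ = 1/3 ↦ 0  <
φ = 2/3, ψ = 2/3 ↦ 0  <
φ = 2/3, ψ = 1 ↦ 0  <
φ = 1, ψ = 0 ↦ 1  ≥
φ = 1, ψ = 1/3 ↦ 0  <
φ = 1, ψ = 2/3 ↦ 0  <
φ = 1, ψ = 1 ↦ 0  <
So 3 of the 16 assignments meet the threshold.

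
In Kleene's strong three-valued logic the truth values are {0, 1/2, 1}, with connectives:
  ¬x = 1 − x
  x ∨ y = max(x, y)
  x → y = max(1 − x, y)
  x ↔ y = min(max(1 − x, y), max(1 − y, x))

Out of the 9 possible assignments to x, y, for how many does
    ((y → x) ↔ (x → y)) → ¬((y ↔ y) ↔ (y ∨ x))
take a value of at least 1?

3

x = 0, y = 0 ↦ 1  ≥
x = 0, y = 1/2 ↦ 1/2  <
x = 0, y = 1 ↦ 1  ≥
x = 1/2, y = 0 ↦ 1/2  <
x = 1/2, y = 1/2 ↦ 1/2  <
x = 1/2, y = 1 ↦ 1/2  <
x = 1, y = 0 ↦ 1  ≥
x = 1, y = 1/2 ↦ 1/2  <
x = 1, y = 1 ↦ 0  <
So 3 of the 9 assignments meet the threshold.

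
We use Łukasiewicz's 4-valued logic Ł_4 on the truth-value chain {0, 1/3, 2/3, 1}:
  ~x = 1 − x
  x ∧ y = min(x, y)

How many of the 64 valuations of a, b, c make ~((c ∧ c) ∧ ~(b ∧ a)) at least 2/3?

value 1: 19 assignments (counts)
value 2/3: 21 assignments (counts)
value 1/3: 17 assignments
value 0: 7 assignments
So 40 of the 64 assignments meet the threshold.

40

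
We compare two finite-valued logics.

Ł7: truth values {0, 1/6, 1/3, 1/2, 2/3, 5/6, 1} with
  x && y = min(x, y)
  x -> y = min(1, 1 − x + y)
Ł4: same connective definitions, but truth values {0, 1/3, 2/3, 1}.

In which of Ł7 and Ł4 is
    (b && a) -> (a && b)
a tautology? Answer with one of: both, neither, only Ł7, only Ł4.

In Ł7: every assignment gives 1 — tautology.
In Ł4: every assignment gives 1 — tautology.

both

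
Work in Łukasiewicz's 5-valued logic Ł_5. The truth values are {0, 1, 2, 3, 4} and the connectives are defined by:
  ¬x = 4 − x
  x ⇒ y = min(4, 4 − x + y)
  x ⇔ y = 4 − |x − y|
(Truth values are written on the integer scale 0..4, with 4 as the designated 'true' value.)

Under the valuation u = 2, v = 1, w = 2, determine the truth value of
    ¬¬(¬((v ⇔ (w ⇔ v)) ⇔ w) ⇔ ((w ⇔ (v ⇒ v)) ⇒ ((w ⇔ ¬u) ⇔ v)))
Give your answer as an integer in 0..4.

1

w ⇔ v = 2 ⇔ 1 = 3
v ⇔ (w ⇔ v) = 1 ⇔ 3 = 2
(v ⇔ (w ⇔ v)) ⇔ w = 2 ⇔ 2 = 4
¬((v ⇔ (w ⇔ v)) ⇔ w) = ¬4 = 0
v ⇒ v = 1 ⇒ 1 = 4
w ⇔ (v ⇒ v) = 2 ⇔ 4 = 2
¬u = ¬2 = 2
w ⇔ ¬u = 2 ⇔ 2 = 4
(w ⇔ ¬u) ⇔ v = 4 ⇔ 1 = 1
(w ⇔ (v ⇒ v)) ⇒ ((w ⇔ ¬u) ⇔ v) = 2 ⇒ 1 = 3
¬((v ⇔ (w ⇔ v)) ⇔ w) ⇔ ((w ⇔ (v ⇒ v)) ⇒ ((w ⇔ ¬u) ⇔ v)) = 0 ⇔ 3 = 1
¬(¬((v ⇔ (w ⇔ v)) ⇔ w) ⇔ ((w ⇔ (v ⇒ v)) ⇒ ((w ⇔ ¬u) ⇔ v))) = ¬1 = 3
¬¬(¬((v ⇔ (w ⇔ v)) ⇔ w) ⇔ ((w ⇔ (v ⇒ v)) ⇒ ((w ⇔ ¬u) ⇔ v))) = ¬3 = 1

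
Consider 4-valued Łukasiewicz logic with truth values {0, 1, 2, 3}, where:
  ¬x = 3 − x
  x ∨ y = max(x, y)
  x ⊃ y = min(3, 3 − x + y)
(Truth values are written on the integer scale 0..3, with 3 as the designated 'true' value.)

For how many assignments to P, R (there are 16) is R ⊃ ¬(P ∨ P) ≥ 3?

10

P = 0, R = 0 ↦ 3  ≥
P = 0, R = 1 ↦ 3  ≥
P = 0, R = 2 ↦ 3  ≥
P = 0, R = 3 ↦ 3  ≥
P = 1, R = 0 ↦ 3  ≥
P = 1, R = 1 ↦ 3  ≥
P = 1, R = 2 ↦ 3  ≥
P = 1, R = 3 ↦ 2  <
P = 2, R = 0 ↦ 3  ≥
P = 2, R = 1 ↦ 3  ≥
P = 2, R = 2 ↦ 2  <
P = 2, R = 3 ↦ 1  <
P = 3, R = 0 ↦ 3  ≥
P = 3, R = 1 ↦ 2  <
P = 3, R = 2 ↦ 1  <
P = 3, R = 3 ↦ 0  <
So 10 of the 16 assignments meet the threshold.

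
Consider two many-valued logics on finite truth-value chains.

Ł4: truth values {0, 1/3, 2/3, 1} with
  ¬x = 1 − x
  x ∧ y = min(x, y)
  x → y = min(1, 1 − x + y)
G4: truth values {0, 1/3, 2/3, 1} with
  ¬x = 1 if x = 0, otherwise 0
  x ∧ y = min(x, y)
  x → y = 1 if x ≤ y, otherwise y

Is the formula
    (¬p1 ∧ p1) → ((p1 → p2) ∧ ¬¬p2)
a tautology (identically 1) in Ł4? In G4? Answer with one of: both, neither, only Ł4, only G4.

In Ł4: at p1 = 1/3, p2 = 0 the value is 2/3 — not a tautology.
In G4: every assignment gives 1 — tautology.

only G4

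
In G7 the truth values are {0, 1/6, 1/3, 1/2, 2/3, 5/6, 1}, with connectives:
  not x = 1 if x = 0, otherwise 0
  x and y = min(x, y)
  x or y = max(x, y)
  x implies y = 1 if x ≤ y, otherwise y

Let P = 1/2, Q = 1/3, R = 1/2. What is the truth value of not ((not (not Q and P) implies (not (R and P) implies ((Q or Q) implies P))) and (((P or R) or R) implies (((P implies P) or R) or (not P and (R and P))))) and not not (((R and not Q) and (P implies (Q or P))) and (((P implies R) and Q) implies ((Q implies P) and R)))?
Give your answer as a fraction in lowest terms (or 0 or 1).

not Q = not 1/3 = 0
not Q and P = 0 and 1/2 = 0
not (not Q and P) = not 0 = 1
R and P = 1/2 and 1/2 = 1/2
not (R and P) = not 1/2 = 0
Q or Q = 1/3 or 1/3 = 1/3
(Q or Q) implies P = 1/3 implies 1/2 = 1
not (R and P) implies ((Q or Q) implies P) = 0 implies 1 = 1
not (not Q and P) implies (not (R and P) implies ((Q or Q) implies P)) = 1 implies 1 = 1
P or R = 1/2 or 1/2 = 1/2
(P or R) or R = 1/2 or 1/2 = 1/2
P implies P = 1/2 implies 1/2 = 1
(P implies P) or R = 1 or 1/2 = 1
not P = not 1/2 = 0
R and P = 1/2 and 1/2 = 1/2
not P and (R and P) = 0 and 1/2 = 0
((P implies P) or R) or (not P and (R and P)) = 1 or 0 = 1
((P or R) or R) implies (((P implies P) or R) or (not P and (R and P))) = 1/2 implies 1 = 1
(not (not Q and P) implies (not (R and P) implies ((Q or Q) implies P))) and (((P or R) or R) implies (((P implies P) or R) or (not P and (R and P)))) = 1 and 1 = 1
not ((not (not Q and P) implies (not (R and P) implies ((Q or Q) implies P))) and (((P or R) or R) implies (((P implies P) or R) or (not P and (R and P))))) = not 1 = 0
not Q = not 1/3 = 0
R and not Q = 1/2 and 0 = 0
Q or P = 1/3 or 1/2 = 1/2
P implies (Q or P) = 1/2 implies 1/2 = 1
(R and not Q) and (P implies (Q or P)) = 0 and 1 = 0
P implies R = 1/2 implies 1/2 = 1
(P implies R) and Q = 1 and 1/3 = 1/3
Q implies P = 1/3 implies 1/2 = 1
(Q implies P) and R = 1 and 1/2 = 1/2
((P implies R) and Q) implies ((Q implies P) and R) = 1/3 implies 1/2 = 1
((R and not Q) and (P implies (Q or P))) and (((P implies R) and Q) implies ((Q implies P) and R)) = 0 and 1 = 0
not (((R and not Q) and (P implies (Q or P))) and (((P implies R) and Q) implies ((Q implies P) and R))) = not 0 = 1
not not (((R and not Q) and (P implies (Q or P))) and (((P implies R) and Q) implies ((Q implies P) and R))) = not 1 = 0
not ((not (not Q and P) implies (not (R and P) implies ((Q or Q) implies P))) and (((P or R) or R) implies (((P implies P) or R) or (not P and (R and P))))) and not not (((R and not Q) and (P implies (Q or P))) and (((P implies R) and Q) implies ((Q implies P) and R))) = 0 and 0 = 0

0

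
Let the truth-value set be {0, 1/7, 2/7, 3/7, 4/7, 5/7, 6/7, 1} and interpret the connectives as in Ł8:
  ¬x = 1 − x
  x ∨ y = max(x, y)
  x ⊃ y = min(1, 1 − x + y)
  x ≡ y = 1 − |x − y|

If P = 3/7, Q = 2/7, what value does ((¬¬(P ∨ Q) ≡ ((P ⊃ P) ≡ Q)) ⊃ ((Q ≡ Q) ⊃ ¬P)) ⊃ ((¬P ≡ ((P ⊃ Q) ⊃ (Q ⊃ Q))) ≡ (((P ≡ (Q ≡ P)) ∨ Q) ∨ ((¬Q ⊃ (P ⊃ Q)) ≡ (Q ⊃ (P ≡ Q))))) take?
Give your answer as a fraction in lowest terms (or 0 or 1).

P ∨ Q = 3/7 ∨ 2/7 = 3/7
¬(P ∨ Q) = ¬3/7 = 4/7
¬¬(P ∨ Q) = ¬4/7 = 3/7
P ⊃ P = 3/7 ⊃ 3/7 = 1
(P ⊃ P) ≡ Q = 1 ≡ 2/7 = 2/7
¬¬(P ∨ Q) ≡ ((P ⊃ P) ≡ Q) = 3/7 ≡ 2/7 = 6/7
Q ≡ Q = 2/7 ≡ 2/7 = 1
¬P = ¬3/7 = 4/7
(Q ≡ Q) ⊃ ¬P = 1 ⊃ 4/7 = 4/7
(¬¬(P ∨ Q) ≡ ((P ⊃ P) ≡ Q)) ⊃ ((Q ≡ Q) ⊃ ¬P) = 6/7 ⊃ 4/7 = 5/7
¬P = ¬3/7 = 4/7
P ⊃ Q = 3/7 ⊃ 2/7 = 6/7
Q ⊃ Q = 2/7 ⊃ 2/7 = 1
(P ⊃ Q) ⊃ (Q ⊃ Q) = 6/7 ⊃ 1 = 1
¬P ≡ ((P ⊃ Q) ⊃ (Q ⊃ Q)) = 4/7 ≡ 1 = 4/7
Q ≡ P = 2/7 ≡ 3/7 = 6/7
P ≡ (Q ≡ P) = 3/7 ≡ 6/7 = 4/7
(P ≡ (Q ≡ P)) ∨ Q = 4/7 ∨ 2/7 = 4/7
¬Q = ¬2/7 = 5/7
P ⊃ Q = 3/7 ⊃ 2/7 = 6/7
¬Q ⊃ (P ⊃ Q) = 5/7 ⊃ 6/7 = 1
P ≡ Q = 3/7 ≡ 2/7 = 6/7
Q ⊃ (P ≡ Q) = 2/7 ⊃ 6/7 = 1
(¬Q ⊃ (P ⊃ Q)) ≡ (Q ⊃ (P ≡ Q)) = 1 ≡ 1 = 1
((P ≡ (Q ≡ P)) ∨ Q) ∨ ((¬Q ⊃ (P ⊃ Q)) ≡ (Q ⊃ (P ≡ Q))) = 4/7 ∨ 1 = 1
(¬P ≡ ((P ⊃ Q) ⊃ (Q ⊃ Q))) ≡ (((P ≡ (Q ≡ P)) ∨ Q) ∨ ((¬Q ⊃ (P ⊃ Q)) ≡ (Q ⊃ (P ≡ Q)))) = 4/7 ≡ 1 = 4/7
((¬¬(P ∨ Q) ≡ ((P ⊃ P) ≡ Q)) ⊃ ((Q ≡ Q) ⊃ ¬P)) ⊃ ((¬P ≡ ((P ⊃ Q) ⊃ (Q ⊃ Q))) ≡ (((P ≡ (Q ≡ P)) ∨ Q) ∨ ((¬Q ⊃ (P ⊃ Q)) ≡ (Q ⊃ (P ≡ Q))))) = 5/7 ⊃ 4/7 = 6/7

6/7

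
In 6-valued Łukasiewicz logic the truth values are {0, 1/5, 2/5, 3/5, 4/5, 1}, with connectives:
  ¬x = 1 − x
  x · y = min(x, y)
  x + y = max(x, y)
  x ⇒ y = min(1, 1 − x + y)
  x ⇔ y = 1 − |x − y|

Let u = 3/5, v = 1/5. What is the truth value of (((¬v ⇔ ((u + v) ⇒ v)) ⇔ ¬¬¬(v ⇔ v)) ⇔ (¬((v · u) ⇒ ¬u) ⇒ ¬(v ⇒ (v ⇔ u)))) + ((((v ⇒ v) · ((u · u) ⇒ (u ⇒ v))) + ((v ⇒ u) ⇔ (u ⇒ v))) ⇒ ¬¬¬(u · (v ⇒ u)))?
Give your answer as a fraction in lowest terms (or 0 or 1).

2/5

¬v = ¬1/5 = 4/5
u + v = 3/5 + 1/5 = 3/5
(u + v) ⇒ v = 3/5 ⇒ 1/5 = 3/5
¬v ⇔ ((u + v) ⇒ v) = 4/5 ⇔ 3/5 = 4/5
v ⇔ v = 1/5 ⇔ 1/5 = 1
¬(v ⇔ v) = ¬1 = 0
¬¬(v ⇔ v) = ¬0 = 1
¬¬¬(v ⇔ v) = ¬1 = 0
(¬v ⇔ ((u + v) ⇒ v)) ⇔ ¬¬¬(v ⇔ v) = 4/5 ⇔ 0 = 1/5
v · u = 1/5 · 3/5 = 1/5
¬u = ¬3/5 = 2/5
(v · u) ⇒ ¬u = 1/5 ⇒ 2/5 = 1
¬((v · u) ⇒ ¬u) = ¬1 = 0
v ⇔ u = 1/5 ⇔ 3/5 = 3/5
v ⇒ (v ⇔ u) = 1/5 ⇒ 3/5 = 1
¬(v ⇒ (v ⇔ u)) = ¬1 = 0
¬((v · u) ⇒ ¬u) ⇒ ¬(v ⇒ (v ⇔ u)) = 0 ⇒ 0 = 1
((¬v ⇔ ((u + v) ⇒ v)) ⇔ ¬¬¬(v ⇔ v)) ⇔ (¬((v · u) ⇒ ¬u) ⇒ ¬(v ⇒ (v ⇔ u))) = 1/5 ⇔ 1 = 1/5
v ⇒ v = 1/5 ⇒ 1/5 = 1
u · u = 3/5 · 3/5 = 3/5
u ⇒ v = 3/5 ⇒ 1/5 = 3/5
(u · u) ⇒ (u ⇒ v) = 3/5 ⇒ 3/5 = 1
(v ⇒ v) · ((u · u) ⇒ (u ⇒ v)) = 1 · 1 = 1
v ⇒ u = 1/5 ⇒ 3/5 = 1
u ⇒ v = 3/5 ⇒ 1/5 = 3/5
(v ⇒ u) ⇔ (u ⇒ v) = 1 ⇔ 3/5 = 3/5
((v ⇒ v) · ((u · u) ⇒ (u ⇒ v))) + ((v ⇒ u) ⇔ (u ⇒ v)) = 1 + 3/5 = 1
v ⇒ u = 1/5 ⇒ 3/5 = 1
u · (v ⇒ u) = 3/5 · 1 = 3/5
¬(u · (v ⇒ u)) = ¬3/5 = 2/5
¬¬(u · (v ⇒ u)) = ¬2/5 = 3/5
¬¬¬(u · (v ⇒ u)) = ¬3/5 = 2/5
(((v ⇒ v) · ((u · u) ⇒ (u ⇒ v))) + ((v ⇒ u) ⇔ (u ⇒ v))) ⇒ ¬¬¬(u · (v ⇒ u)) = 1 ⇒ 2/5 = 2/5
(((¬v ⇔ ((u + v) ⇒ v)) ⇔ ¬¬¬(v ⇔ v)) ⇔ (¬((v · u) ⇒ ¬u) ⇒ ¬(v ⇒ (v ⇔ u)))) + ((((v ⇒ v) · ((u · u) ⇒ (u ⇒ v))) + ((v ⇒ u) ⇔ (u ⇒ v))) ⇒ ¬¬¬(u · (v ⇒ u))) = 1/5 + 2/5 = 2/5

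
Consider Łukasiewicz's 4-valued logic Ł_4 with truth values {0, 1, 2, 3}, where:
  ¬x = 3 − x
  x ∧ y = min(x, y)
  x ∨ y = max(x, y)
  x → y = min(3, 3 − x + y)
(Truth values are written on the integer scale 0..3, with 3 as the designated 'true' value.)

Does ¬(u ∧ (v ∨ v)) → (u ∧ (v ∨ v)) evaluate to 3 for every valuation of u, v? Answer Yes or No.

Counterexample: take u = 0, v = 0.
v ∨ v = 0 ∨ 0 = 0
u ∧ (v ∨ v) = 0 ∧ 0 = 0
¬(u ∧ (v ∨ v)) = ¬0 = 3
v ∨ v = 0 ∨ 0 = 0
u ∧ (v ∨ v) = 0 ∧ 0 = 0
¬(u ∧ (v ∨ v)) → (u ∧ (v ∨ v)) = 3 → 0 = 0
This gives 0 ≠ 3.

No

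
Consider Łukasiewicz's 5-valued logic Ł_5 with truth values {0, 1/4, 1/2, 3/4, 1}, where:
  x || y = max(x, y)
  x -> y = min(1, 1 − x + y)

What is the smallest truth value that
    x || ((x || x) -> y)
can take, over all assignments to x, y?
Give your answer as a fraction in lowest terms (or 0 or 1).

1/2

Take x = 1/2, y = 0:
x || x = 1/2 || 1/2 = 1/2
(x || x) -> y = 1/2 -> 0 = 1/2
x || ((x || x) -> y) = 1/2 || 1/2 = 1/2
No assignment yields a value below 1/2, so this is the minimum.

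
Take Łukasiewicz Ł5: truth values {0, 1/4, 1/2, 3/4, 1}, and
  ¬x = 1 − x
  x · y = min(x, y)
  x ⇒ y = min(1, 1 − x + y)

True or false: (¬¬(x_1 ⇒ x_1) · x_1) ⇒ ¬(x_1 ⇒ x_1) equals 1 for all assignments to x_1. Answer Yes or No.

Counterexample: take x_1 = 1/4.
x_1 ⇒ x_1 = 1/4 ⇒ 1/4 = 1
¬(x_1 ⇒ x_1) = ¬1 = 0
¬¬(x_1 ⇒ x_1) = ¬0 = 1
¬¬(x_1 ⇒ x_1) · x_1 = 1 · 1/4 = 1/4
x_1 ⇒ x_1 = 1/4 ⇒ 1/4 = 1
¬(x_1 ⇒ x_1) = ¬1 = 0
(¬¬(x_1 ⇒ x_1) · x_1) ⇒ ¬(x_1 ⇒ x_1) = 1/4 ⇒ 0 = 3/4
This gives 3/4 ≠ 1.

No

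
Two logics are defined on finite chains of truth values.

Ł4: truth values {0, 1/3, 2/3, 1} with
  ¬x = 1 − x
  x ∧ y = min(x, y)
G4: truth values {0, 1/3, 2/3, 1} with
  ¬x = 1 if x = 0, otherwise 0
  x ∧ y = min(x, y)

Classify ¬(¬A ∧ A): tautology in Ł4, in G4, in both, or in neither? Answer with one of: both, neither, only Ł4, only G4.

only G4

In Ł4: at A = 1/3 the value is 2/3 — not a tautology.
In G4: every assignment gives 1 — tautology.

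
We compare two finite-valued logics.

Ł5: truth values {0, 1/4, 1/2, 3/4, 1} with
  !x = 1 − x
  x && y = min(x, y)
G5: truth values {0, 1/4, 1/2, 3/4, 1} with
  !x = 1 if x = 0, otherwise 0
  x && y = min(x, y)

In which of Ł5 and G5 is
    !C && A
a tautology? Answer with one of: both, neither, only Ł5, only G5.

neither

In Ł5: at A = 0, C = 0 the value is 0 — not a tautology.
In G5: at A = 0, C = 0 the value is 0 — not a tautology.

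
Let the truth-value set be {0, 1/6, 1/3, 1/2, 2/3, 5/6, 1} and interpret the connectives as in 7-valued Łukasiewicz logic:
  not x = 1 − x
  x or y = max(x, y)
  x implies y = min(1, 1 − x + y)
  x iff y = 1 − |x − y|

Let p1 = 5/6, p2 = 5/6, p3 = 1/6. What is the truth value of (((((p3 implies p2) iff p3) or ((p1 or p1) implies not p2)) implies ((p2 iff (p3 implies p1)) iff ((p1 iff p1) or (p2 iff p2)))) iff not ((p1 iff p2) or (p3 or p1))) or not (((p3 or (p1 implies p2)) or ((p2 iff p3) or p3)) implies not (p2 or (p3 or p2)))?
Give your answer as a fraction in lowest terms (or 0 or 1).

p3 implies p2 = 1/6 implies 5/6 = 1
(p3 implies p2) iff p3 = 1 iff 1/6 = 1/6
p1 or p1 = 5/6 or 5/6 = 5/6
not p2 = not 5/6 = 1/6
(p1 or p1) implies not p2 = 5/6 implies 1/6 = 1/3
((p3 implies p2) iff p3) or ((p1 or p1) implies not p2) = 1/6 or 1/3 = 1/3
p3 implies p1 = 1/6 implies 5/6 = 1
p2 iff (p3 implies p1) = 5/6 iff 1 = 5/6
p1 iff p1 = 5/6 iff 5/6 = 1
p2 iff p2 = 5/6 iff 5/6 = 1
(p1 iff p1) or (p2 iff p2) = 1 or 1 = 1
(p2 iff (p3 implies p1)) iff ((p1 iff p1) or (p2 iff p2)) = 5/6 iff 1 = 5/6
(((p3 implies p2) iff p3) or ((p1 or p1) implies not p2)) implies ((p2 iff (p3 implies p1)) iff ((p1 iff p1) or (p2 iff p2))) = 1/3 implies 5/6 = 1
p1 iff p2 = 5/6 iff 5/6 = 1
p3 or p1 = 1/6 or 5/6 = 5/6
(p1 iff p2) or (p3 or p1) = 1 or 5/6 = 1
not ((p1 iff p2) or (p3 or p1)) = not 1 = 0
((((p3 implies p2) iff p3) or ((p1 or p1) implies not p2)) implies ((p2 iff (p3 implies p1)) iff ((p1 iff p1) or (p2 iff p2)))) iff not ((p1 iff p2) or (p3 or p1)) = 1 iff 0 = 0
p1 implies p2 = 5/6 implies 5/6 = 1
p3 or (p1 implies p2) = 1/6 or 1 = 1
p2 iff p3 = 5/6 iff 1/6 = 1/3
(p2 iff p3) or p3 = 1/3 or 1/6 = 1/3
(p3 or (p1 implies p2)) or ((p2 iff p3) or p3) = 1 or 1/3 = 1
p3 or p2 = 1/6 or 5/6 = 5/6
p2 or (p3 or p2) = 5/6 or 5/6 = 5/6
not (p2 or (p3 or p2)) = not 5/6 = 1/6
((p3 or (p1 implies p2)) or ((p2 iff p3) or p3)) implies not (p2 or (p3 or p2)) = 1 implies 1/6 = 1/6
not (((p3 or (p1 implies p2)) or ((p2 iff p3) or p3)) implies not (p2 or (p3 or p2))) = not 1/6 = 5/6
(((((p3 implies p2) iff p3) or ((p1 or p1) implies not p2)) implies ((p2 iff (p3 implies p1)) iff ((p1 iff p1) or (p2 iff p2)))) iff not ((p1 iff p2) or (p3 or p1))) or not (((p3 or (p1 implies p2)) or ((p2 iff p3) or p3)) implies not (p2 or (p3 or p2))) = 0 or 5/6 = 5/6

5/6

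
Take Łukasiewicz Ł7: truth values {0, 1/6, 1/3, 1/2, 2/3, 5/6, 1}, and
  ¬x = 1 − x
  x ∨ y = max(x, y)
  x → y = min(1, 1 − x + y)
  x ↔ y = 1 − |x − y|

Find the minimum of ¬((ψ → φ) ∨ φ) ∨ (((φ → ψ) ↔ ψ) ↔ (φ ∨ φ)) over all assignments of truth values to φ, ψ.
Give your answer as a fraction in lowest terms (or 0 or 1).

1/2

Take φ = 0, ψ = 1/2:
ψ → φ = 1/2 → 0 = 1/2
(ψ → φ) ∨ φ = 1/2 ∨ 0 = 1/2
¬((ψ → φ) ∨ φ) = ¬1/2 = 1/2
φ → ψ = 0 → 1/2 = 1
(φ → ψ) ↔ ψ = 1 ↔ 1/2 = 1/2
φ ∨ φ = 0 ∨ 0 = 0
((φ → ψ) ↔ ψ) ↔ (φ ∨ φ) = 1/2 ↔ 0 = 1/2
¬((ψ → φ) ∨ φ) ∨ (((φ → ψ) ↔ ψ) ↔ (φ ∨ φ)) = 1/2 ∨ 1/2 = 1/2
No assignment yields a value below 1/2, so this is the minimum.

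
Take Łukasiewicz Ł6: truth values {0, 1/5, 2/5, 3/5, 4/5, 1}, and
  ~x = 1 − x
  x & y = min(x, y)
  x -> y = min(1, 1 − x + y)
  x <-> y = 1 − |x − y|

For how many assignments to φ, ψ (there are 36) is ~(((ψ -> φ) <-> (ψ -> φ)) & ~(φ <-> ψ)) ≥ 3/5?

24

value 1: 6 assignments (counts)
value 4/5: 10 assignments (counts)
value 3/5: 8 assignments (counts)
value 2/5: 6 assignments
value 1/5: 4 assignments
value 0: 2 assignments
So 24 of the 36 assignments meet the threshold.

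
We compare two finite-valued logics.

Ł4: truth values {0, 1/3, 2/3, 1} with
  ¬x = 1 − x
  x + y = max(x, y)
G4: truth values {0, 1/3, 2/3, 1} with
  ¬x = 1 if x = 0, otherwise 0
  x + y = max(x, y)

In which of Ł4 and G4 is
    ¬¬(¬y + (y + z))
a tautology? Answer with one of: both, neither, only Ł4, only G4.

only G4

In Ł4: at y = 1/3, z = 0 the value is 2/3 — not a tautology.
In G4: every assignment gives 1 — tautology.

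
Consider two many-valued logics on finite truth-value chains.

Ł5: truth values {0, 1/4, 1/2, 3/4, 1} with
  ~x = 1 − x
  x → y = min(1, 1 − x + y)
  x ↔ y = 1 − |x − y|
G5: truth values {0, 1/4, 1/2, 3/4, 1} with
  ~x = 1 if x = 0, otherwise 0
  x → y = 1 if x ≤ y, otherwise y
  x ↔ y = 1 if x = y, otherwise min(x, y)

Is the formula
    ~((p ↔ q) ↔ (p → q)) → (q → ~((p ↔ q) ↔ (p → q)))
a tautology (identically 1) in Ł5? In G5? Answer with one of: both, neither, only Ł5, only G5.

In Ł5: every assignment gives 1 — tautology.
In G5: every assignment gives 1 — tautology.

both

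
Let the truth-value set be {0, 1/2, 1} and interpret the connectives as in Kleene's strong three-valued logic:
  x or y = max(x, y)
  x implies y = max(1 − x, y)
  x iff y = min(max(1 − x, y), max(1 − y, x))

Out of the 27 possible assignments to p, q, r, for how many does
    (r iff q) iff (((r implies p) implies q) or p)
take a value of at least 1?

value 1: 4 assignments (counts)
value 1/2: 17 assignments
value 0: 6 assignments
So 4 of the 27 assignments meet the threshold.

4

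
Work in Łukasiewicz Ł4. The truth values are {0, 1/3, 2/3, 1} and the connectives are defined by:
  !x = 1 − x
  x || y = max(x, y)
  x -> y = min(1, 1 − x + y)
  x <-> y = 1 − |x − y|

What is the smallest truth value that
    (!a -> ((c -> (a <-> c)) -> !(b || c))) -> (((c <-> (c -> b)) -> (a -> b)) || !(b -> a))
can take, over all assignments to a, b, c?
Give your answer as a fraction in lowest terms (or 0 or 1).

Take a = 1, b = 0, c = 1/3:
!a = !1 = 0
a <-> c = 1 <-> 1/3 = 1/3
c -> (a <-> c) = 1/3 -> 1/3 = 1
b || c = 0 || 1/3 = 1/3
!(b || c) = !1/3 = 2/3
(c -> (a <-> c)) -> !(b || c) = 1 -> 2/3 = 2/3
!a -> ((c -> (a <-> c)) -> !(b || c)) = 0 -> 2/3 = 1
c -> b = 1/3 -> 0 = 2/3
c <-> (c -> b) = 1/3 <-> 2/3 = 2/3
a -> b = 1 -> 0 = 0
(c <-> (c -> b)) -> (a -> b) = 2/3 -> 0 = 1/3
b -> a = 0 -> 1 = 1
!(b -> a) = !1 = 0
((c <-> (c -> b)) -> (a -> b)) || !(b -> a) = 1/3 || 0 = 1/3
(!a -> ((c -> (a <-> c)) -> !(b || c))) -> (((c <-> (c -> b)) -> (a -> b)) || !(b -> a)) = 1 -> 1/3 = 1/3
No assignment yields a value below 1/3, so this is the minimum.

1/3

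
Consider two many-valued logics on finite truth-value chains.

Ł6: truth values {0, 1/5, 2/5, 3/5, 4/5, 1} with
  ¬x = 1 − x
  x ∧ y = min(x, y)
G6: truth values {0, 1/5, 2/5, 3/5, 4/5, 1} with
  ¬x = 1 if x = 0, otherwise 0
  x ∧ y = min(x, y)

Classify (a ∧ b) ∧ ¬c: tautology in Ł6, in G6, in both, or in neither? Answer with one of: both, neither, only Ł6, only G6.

In Ł6: at a = 0, b = 0, c = 0 the value is 0 — not a tautology.
In G6: at a = 0, b = 0, c = 0 the value is 0 — not a tautology.

neither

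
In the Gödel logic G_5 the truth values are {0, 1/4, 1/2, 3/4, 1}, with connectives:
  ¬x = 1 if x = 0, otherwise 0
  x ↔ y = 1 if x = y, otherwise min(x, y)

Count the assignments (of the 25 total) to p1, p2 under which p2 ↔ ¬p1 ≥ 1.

value 1: 5 assignments (counts)
value 3/4: 1 assignment
value 1/2: 1 assignment
value 1/4: 1 assignment
value 0: 17 assignments
So 5 of the 25 assignments meet the threshold.

5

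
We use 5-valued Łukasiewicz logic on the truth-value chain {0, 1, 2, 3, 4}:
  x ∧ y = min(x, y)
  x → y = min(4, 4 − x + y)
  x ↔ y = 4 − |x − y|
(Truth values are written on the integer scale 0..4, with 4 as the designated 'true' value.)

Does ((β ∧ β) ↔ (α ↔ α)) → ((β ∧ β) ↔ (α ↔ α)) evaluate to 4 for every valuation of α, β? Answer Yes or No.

Yes

At α = 2, β = 1, for instance:
β ∧ β = 1 ∧ 1 = 1
α ↔ α = 2 ↔ 2 = 4
(β ∧ β) ↔ (α ↔ α) = 1 ↔ 4 = 1
((β ∧ β) ↔ (α ↔ α)) → ((β ∧ β) ↔ (α ↔ α)) = 1 → 1 = 4
and checking the remaining 24 assignments likewise gives ≥ 4 in every case.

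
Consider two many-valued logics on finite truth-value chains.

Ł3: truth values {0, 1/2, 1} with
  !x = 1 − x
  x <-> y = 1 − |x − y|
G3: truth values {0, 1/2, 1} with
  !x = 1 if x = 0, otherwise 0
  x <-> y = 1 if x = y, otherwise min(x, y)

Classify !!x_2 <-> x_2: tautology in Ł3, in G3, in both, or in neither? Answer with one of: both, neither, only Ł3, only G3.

In Ł3: every assignment gives 1 — tautology.
In G3: at x_2 = 1/2 the value is 1/2 — not a tautology.

only Ł3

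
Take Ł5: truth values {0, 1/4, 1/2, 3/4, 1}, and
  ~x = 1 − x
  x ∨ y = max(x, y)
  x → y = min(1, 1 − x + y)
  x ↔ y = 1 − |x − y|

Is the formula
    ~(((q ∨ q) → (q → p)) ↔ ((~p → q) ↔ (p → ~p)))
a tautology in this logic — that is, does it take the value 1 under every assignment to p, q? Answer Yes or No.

Counterexample: take p = 0, q = 1/4.
q ∨ q = 1/4 ∨ 1/4 = 1/4
q → p = 1/4 → 0 = 3/4
(q ∨ q) → (q → p) = 1/4 → 3/4 = 1
~p = ~0 = 1
~p → q = 1 → 1/4 = 1/4
~p = ~0 = 1
p → ~p = 0 → 1 = 1
(~p → q) ↔ (p → ~p) = 1/4 ↔ 1 = 1/4
((q ∨ q) → (q → p)) ↔ ((~p → q) ↔ (p → ~p)) = 1 ↔ 1/4 = 1/4
~(((q ∨ q) → (q → p)) ↔ ((~p → q) ↔ (p → ~p))) = ~1/4 = 3/4
This gives 3/4 ≠ 1.

No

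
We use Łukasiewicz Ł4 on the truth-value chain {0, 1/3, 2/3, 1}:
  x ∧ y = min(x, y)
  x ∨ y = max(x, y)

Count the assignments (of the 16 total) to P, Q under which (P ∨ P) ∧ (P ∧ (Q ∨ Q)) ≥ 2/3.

P = 0, Q = 0 ↦ 0  <
P = 0, Q = 1/3 ↦ 0  <
P = 0, Q = 2/3 ↦ 0  <
P = 0, Q = 1 ↦ 0  <
P = 1/3, Q = 0 ↦ 0  <
P = 1/3, Q = 1/3 ↦ 1/3  <
P = 1/3, Q = 2/3 ↦ 1/3  <
P = 1/3, Q = 1 ↦ 1/3  <
P = 2/3, Q = 0 ↦ 0  <
P = 2/3, Q = 1/3 ↦ 1/3  <
P = 2/3, Q = 2/3 ↦ 2/3  ≥
P = 2/3, Q = 1 ↦ 2/3  ≥
P = 1, Q = 0 ↦ 0  <
P = 1, Q = 1/3 ↦ 1/3  <
P = 1, Q = 2/3 ↦ 2/3  ≥
P = 1, Q = 1 ↦ 1  ≥
So 4 of the 16 assignments meet the threshold.

4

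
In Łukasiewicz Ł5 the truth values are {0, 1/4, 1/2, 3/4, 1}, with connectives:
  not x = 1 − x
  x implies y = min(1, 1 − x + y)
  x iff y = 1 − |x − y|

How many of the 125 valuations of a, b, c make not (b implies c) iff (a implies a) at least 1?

5

value 1: 5 assignments (counts)
value 3/4: 10 assignments
value 1/2: 15 assignments
value 1/4: 20 assignments
value 0: 75 assignments
So 5 of the 125 assignments meet the threshold.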